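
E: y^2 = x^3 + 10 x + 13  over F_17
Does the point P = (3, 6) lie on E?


Check whether y^2 = x^3 + 10 x + 13 (mod 17) for (x, y) = (3, 6).
LHS: y^2 = 6^2 mod 17 = 2
RHS: x^3 + 10 x + 13 = 3^3 + 10*3 + 13 mod 17 = 2
LHS = RHS

Yes, on the curve


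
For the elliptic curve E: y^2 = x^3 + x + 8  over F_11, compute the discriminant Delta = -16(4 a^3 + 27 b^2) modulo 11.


4 a^3 + 27 b^2 = 4*1^3 + 27*8^2 = 4 + 1728 = 1732
Delta = -16 * (1732) = -27712
Delta mod 11 = 8

Delta = 8 (mod 11)


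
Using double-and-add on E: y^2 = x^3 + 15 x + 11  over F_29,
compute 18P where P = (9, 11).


k = 18 = 10010_2 (binary, LSB first: 01001)
Double-and-add from P = (9, 11):
  bit 0 = 0: acc unchanged = O
  bit 1 = 1: acc = O + (10, 1) = (10, 1)
  bit 2 = 0: acc unchanged = (10, 1)
  bit 3 = 0: acc unchanged = (10, 1)
  bit 4 = 1: acc = (10, 1) + (7, 16) = (8, 18)

18P = (8, 18)


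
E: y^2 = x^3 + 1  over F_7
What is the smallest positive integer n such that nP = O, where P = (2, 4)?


Compute successive multiples of P until we hit O:
  1P = (2, 4)
  2P = (0, 6)
  3P = (6, 0)
  4P = (0, 1)
  5P = (2, 3)
  6P = O

ord(P) = 6


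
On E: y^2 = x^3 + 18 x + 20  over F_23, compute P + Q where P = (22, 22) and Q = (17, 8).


P != Q, so use the chord formula.
s = (y2 - y1) / (x2 - x1) = (9) / (18) mod 23 = 12
x3 = s^2 - x1 - x2 mod 23 = 12^2 - 22 - 17 = 13
y3 = s (x1 - x3) - y1 mod 23 = 12 * (22 - 13) - 22 = 17

P + Q = (13, 17)


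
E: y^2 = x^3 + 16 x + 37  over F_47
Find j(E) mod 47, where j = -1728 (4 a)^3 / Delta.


Delta = -16(4 a^3 + 27 b^2) mod 47 = 15
-1728 * (4 a)^3 = -1728 * (4*16)^3 mod 47 = 40
j = 40 * 15^(-1) mod 47 = 34

j = 34 (mod 47)


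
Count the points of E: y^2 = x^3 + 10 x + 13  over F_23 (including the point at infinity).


For each x in F_23, count y with y^2 = x^3 + 10 x + 13 mod 23:
  x = 0: RHS = 13, y in [6, 17]  -> 2 point(s)
  x = 1: RHS = 1, y in [1, 22]  -> 2 point(s)
  x = 2: RHS = 18, y in [8, 15]  -> 2 point(s)
  x = 3: RHS = 1, y in [1, 22]  -> 2 point(s)
  x = 4: RHS = 2, y in [5, 18]  -> 2 point(s)
  x = 5: RHS = 4, y in [2, 21]  -> 2 point(s)
  x = 6: RHS = 13, y in [6, 17]  -> 2 point(s)
  x = 7: RHS = 12, y in [9, 14]  -> 2 point(s)
  x = 9: RHS = 4, y in [2, 21]  -> 2 point(s)
  x = 10: RHS = 9, y in [3, 20]  -> 2 point(s)
  x = 17: RHS = 13, y in [6, 17]  -> 2 point(s)
  x = 19: RHS = 1, y in [1, 22]  -> 2 point(s)
  x = 20: RHS = 2, y in [5, 18]  -> 2 point(s)
  x = 21: RHS = 8, y in [10, 13]  -> 2 point(s)
  x = 22: RHS = 2, y in [5, 18]  -> 2 point(s)
Affine points: 30. Add the point at infinity: total = 31.

#E(F_23) = 31


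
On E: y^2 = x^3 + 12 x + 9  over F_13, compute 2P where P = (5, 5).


Doubling: s = (3 x1^2 + a) / (2 y1)
s = (3*5^2 + 12) / (2*5) mod 13 = 10
x3 = s^2 - 2 x1 mod 13 = 10^2 - 2*5 = 12
y3 = s (x1 - x3) - y1 mod 13 = 10 * (5 - 12) - 5 = 3

2P = (12, 3)


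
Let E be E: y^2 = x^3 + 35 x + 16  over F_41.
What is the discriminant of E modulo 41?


4 a^3 + 27 b^2 = 4*35^3 + 27*16^2 = 171500 + 6912 = 178412
Delta = -16 * (178412) = -2854592
Delta mod 41 = 33

Delta = 33 (mod 41)


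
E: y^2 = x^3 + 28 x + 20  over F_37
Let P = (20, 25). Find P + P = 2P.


Doubling: s = (3 x1^2 + a) / (2 y1)
s = (3*20^2 + 28) / (2*25) mod 37 = 29
x3 = s^2 - 2 x1 mod 37 = 29^2 - 2*20 = 24
y3 = s (x1 - x3) - y1 mod 37 = 29 * (20 - 24) - 25 = 7

2P = (24, 7)


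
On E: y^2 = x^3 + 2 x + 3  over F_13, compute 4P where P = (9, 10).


k = 4 = 100_2 (binary, LSB first: 001)
Double-and-add from P = (9, 10):
  bit 0 = 0: acc unchanged = O
  bit 1 = 0: acc unchanged = O
  bit 2 = 1: acc = O + (0, 9) = (0, 9)

4P = (0, 9)


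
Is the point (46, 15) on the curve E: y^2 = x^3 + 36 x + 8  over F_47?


Check whether y^2 = x^3 + 36 x + 8 (mod 47) for (x, y) = (46, 15).
LHS: y^2 = 15^2 mod 47 = 37
RHS: x^3 + 36 x + 8 = 46^3 + 36*46 + 8 mod 47 = 18
LHS != RHS

No, not on the curve


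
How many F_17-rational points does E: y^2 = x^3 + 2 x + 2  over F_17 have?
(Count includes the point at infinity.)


For each x in F_17, count y with y^2 = x^3 + 2 x + 2 mod 17:
  x = 0: RHS = 2, y in [6, 11]  -> 2 point(s)
  x = 3: RHS = 1, y in [1, 16]  -> 2 point(s)
  x = 5: RHS = 1, y in [1, 16]  -> 2 point(s)
  x = 6: RHS = 9, y in [3, 14]  -> 2 point(s)
  x = 7: RHS = 2, y in [6, 11]  -> 2 point(s)
  x = 9: RHS = 1, y in [1, 16]  -> 2 point(s)
  x = 10: RHS = 2, y in [6, 11]  -> 2 point(s)
  x = 13: RHS = 15, y in [7, 10]  -> 2 point(s)
  x = 16: RHS = 16, y in [4, 13]  -> 2 point(s)
Affine points: 18. Add the point at infinity: total = 19.

#E(F_17) = 19


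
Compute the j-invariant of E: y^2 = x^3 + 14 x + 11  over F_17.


Delta = -16(4 a^3 + 27 b^2) mod 17 = 14
-1728 * (4 a)^3 = -1728 * (4*14)^3 mod 17 = 2
j = 2 * 14^(-1) mod 17 = 5

j = 5 (mod 17)


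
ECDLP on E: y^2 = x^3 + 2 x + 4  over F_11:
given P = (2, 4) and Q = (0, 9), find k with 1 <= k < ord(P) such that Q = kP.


Enumerate multiples of P until we hit Q = (0, 9):
  1P = (2, 4)
  2P = (8, 2)
  3P = (6, 1)
  4P = (7, 8)
  5P = (0, 2)
  6P = (10, 10)
  7P = (3, 9)
  8P = (9, 5)
  9P = (9, 6)
  10P = (3, 2)
  11P = (10, 1)
  12P = (0, 9)
Match found at i = 12.

k = 12


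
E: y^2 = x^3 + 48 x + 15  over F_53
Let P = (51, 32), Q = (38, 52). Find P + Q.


P != Q, so use the chord formula.
s = (y2 - y1) / (x2 - x1) = (20) / (40) mod 53 = 27
x3 = s^2 - x1 - x2 mod 53 = 27^2 - 51 - 38 = 4
y3 = s (x1 - x3) - y1 mod 53 = 27 * (51 - 4) - 32 = 18

P + Q = (4, 18)


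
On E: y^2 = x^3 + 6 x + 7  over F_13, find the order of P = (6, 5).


Compute successive multiples of P until we hit O:
  1P = (6, 5)
  2P = (2, 12)
  3P = (4, 11)
  4P = (12, 0)
  5P = (4, 2)
  6P = (2, 1)
  7P = (6, 8)
  8P = O

ord(P) = 8


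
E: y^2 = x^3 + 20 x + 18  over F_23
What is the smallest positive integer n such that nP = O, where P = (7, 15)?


Compute successive multiples of P until we hit O:
  1P = (7, 15)
  2P = (21, 19)
  3P = (4, 22)
  4P = (20, 0)
  5P = (4, 1)
  6P = (21, 4)
  7P = (7, 8)
  8P = O

ord(P) = 8


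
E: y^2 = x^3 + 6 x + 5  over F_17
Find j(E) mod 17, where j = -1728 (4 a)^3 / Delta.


Delta = -16(4 a^3 + 27 b^2) mod 17 = 9
-1728 * (4 a)^3 = -1728 * (4*6)^3 mod 17 = 1
j = 1 * 9^(-1) mod 17 = 2

j = 2 (mod 17)


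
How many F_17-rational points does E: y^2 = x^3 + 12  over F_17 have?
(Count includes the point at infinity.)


For each x in F_17, count y with y^2 = x^3 + 0 x + 12 mod 17:
  x = 1: RHS = 13, y in [8, 9]  -> 2 point(s)
  x = 4: RHS = 8, y in [5, 12]  -> 2 point(s)
  x = 5: RHS = 1, y in [1, 16]  -> 2 point(s)
  x = 7: RHS = 15, y in [7, 10]  -> 2 point(s)
  x = 10: RHS = 9, y in [3, 14]  -> 2 point(s)
  x = 11: RHS = 0, y in [0]  -> 1 point(s)
  x = 13: RHS = 16, y in [4, 13]  -> 2 point(s)
  x = 14: RHS = 2, y in [6, 11]  -> 2 point(s)
  x = 15: RHS = 4, y in [2, 15]  -> 2 point(s)
Affine points: 17. Add the point at infinity: total = 18.

#E(F_17) = 18


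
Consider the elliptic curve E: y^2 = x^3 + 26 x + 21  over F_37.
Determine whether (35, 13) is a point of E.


Check whether y^2 = x^3 + 26 x + 21 (mod 37) for (x, y) = (35, 13).
LHS: y^2 = 13^2 mod 37 = 21
RHS: x^3 + 26 x + 21 = 35^3 + 26*35 + 21 mod 37 = 35
LHS != RHS

No, not on the curve


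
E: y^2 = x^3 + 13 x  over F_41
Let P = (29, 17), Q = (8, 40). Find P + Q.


P != Q, so use the chord formula.
s = (y2 - y1) / (x2 - x1) = (23) / (20) mod 41 = 36
x3 = s^2 - x1 - x2 mod 41 = 36^2 - 29 - 8 = 29
y3 = s (x1 - x3) - y1 mod 41 = 36 * (29 - 29) - 17 = 24

P + Q = (29, 24)


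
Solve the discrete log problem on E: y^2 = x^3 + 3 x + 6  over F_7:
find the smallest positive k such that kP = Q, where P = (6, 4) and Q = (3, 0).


Enumerate multiples of P until we hit Q = (3, 0):
  1P = (6, 4)
  2P = (3, 0)
Match found at i = 2.

k = 2


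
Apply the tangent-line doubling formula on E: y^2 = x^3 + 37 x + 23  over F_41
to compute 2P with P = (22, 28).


Doubling: s = (3 x1^2 + a) / (2 y1)
s = (3*22^2 + 37) / (2*28) mod 41 = 20
x3 = s^2 - 2 x1 mod 41 = 20^2 - 2*22 = 28
y3 = s (x1 - x3) - y1 mod 41 = 20 * (22 - 28) - 28 = 16

2P = (28, 16)


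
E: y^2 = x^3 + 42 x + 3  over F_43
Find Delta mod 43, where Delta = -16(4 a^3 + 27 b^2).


4 a^3 + 27 b^2 = 4*42^3 + 27*3^2 = 296352 + 243 = 296595
Delta = -16 * (296595) = -4745520
Delta mod 43 = 3

Delta = 3 (mod 43)


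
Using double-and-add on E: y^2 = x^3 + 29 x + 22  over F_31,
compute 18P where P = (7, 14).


k = 18 = 10010_2 (binary, LSB first: 01001)
Double-and-add from P = (7, 14):
  bit 0 = 0: acc unchanged = O
  bit 1 = 1: acc = O + (4, 27) = (4, 27)
  bit 2 = 0: acc unchanged = (4, 27)
  bit 3 = 0: acc unchanged = (4, 27)
  bit 4 = 1: acc = (4, 27) + (15, 9) = (28, 1)

18P = (28, 1)


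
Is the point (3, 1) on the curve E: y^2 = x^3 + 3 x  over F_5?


Check whether y^2 = x^3 + 3 x + 0 (mod 5) for (x, y) = (3, 1).
LHS: y^2 = 1^2 mod 5 = 1
RHS: x^3 + 3 x + 0 = 3^3 + 3*3 + 0 mod 5 = 1
LHS = RHS

Yes, on the curve


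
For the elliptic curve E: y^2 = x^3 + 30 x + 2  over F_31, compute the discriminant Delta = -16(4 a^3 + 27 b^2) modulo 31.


4 a^3 + 27 b^2 = 4*30^3 + 27*2^2 = 108000 + 108 = 108108
Delta = -16 * (108108) = -1729728
Delta mod 31 = 10

Delta = 10 (mod 31)


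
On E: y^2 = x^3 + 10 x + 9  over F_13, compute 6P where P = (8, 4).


k = 6 = 110_2 (binary, LSB first: 011)
Double-and-add from P = (8, 4):
  bit 0 = 0: acc unchanged = O
  bit 1 = 1: acc = O + (0, 3) = (0, 3)
  bit 2 = 1: acc = (0, 3) + (10, 2) = (6, 8)

6P = (6, 8)


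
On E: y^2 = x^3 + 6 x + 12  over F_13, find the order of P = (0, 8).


Compute successive multiples of P until we hit O:
  1P = (0, 8)
  2P = (4, 10)
  3P = (6, 2)
  4P = (8, 0)
  5P = (6, 11)
  6P = (4, 3)
  7P = (0, 5)
  8P = O

ord(P) = 8


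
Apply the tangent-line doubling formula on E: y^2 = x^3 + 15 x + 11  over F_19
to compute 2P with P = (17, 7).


Doubling: s = (3 x1^2 + a) / (2 y1)
s = (3*17^2 + 15) / (2*7) mod 19 = 6
x3 = s^2 - 2 x1 mod 19 = 6^2 - 2*17 = 2
y3 = s (x1 - x3) - y1 mod 19 = 6 * (17 - 2) - 7 = 7

2P = (2, 7)


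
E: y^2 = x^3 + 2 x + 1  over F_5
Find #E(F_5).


For each x in F_5, count y with y^2 = x^3 + 2 x + 1 mod 5:
  x = 0: RHS = 1, y in [1, 4]  -> 2 point(s)
  x = 1: RHS = 4, y in [2, 3]  -> 2 point(s)
  x = 3: RHS = 4, y in [2, 3]  -> 2 point(s)
Affine points: 6. Add the point at infinity: total = 7.

#E(F_5) = 7


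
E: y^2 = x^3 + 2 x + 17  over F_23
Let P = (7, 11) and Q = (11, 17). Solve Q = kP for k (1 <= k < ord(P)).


Enumerate multiples of P until we hit Q = (11, 17):
  1P = (7, 11)
  2P = (15, 8)
  3P = (13, 20)
  4P = (11, 6)
  5P = (8, 19)
  6P = (3, 21)
  7P = (2, 11)
  8P = (14, 12)
  9P = (10, 5)
  10P = (10, 18)
  11P = (14, 11)
  12P = (2, 12)
  13P = (3, 2)
  14P = (8, 4)
  15P = (11, 17)
Match found at i = 15.

k = 15


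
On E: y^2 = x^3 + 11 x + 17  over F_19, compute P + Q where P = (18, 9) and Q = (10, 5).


P != Q, so use the chord formula.
s = (y2 - y1) / (x2 - x1) = (15) / (11) mod 19 = 10
x3 = s^2 - x1 - x2 mod 19 = 10^2 - 18 - 10 = 15
y3 = s (x1 - x3) - y1 mod 19 = 10 * (18 - 15) - 9 = 2

P + Q = (15, 2)


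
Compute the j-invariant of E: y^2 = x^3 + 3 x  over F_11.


Delta = -16(4 a^3 + 27 b^2) mod 11 = 10
-1728 * (4 a)^3 = -1728 * (4*3)^3 mod 11 = 10
j = 10 * 10^(-1) mod 11 = 1

j = 1 (mod 11)


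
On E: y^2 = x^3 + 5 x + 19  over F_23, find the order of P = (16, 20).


Compute successive multiples of P until we hit O:
  1P = (16, 20)
  2P = (22, 17)
  3P = (14, 2)
  4P = (5, 10)
  5P = (11, 18)
  6P = (21, 1)
  7P = (17, 16)
  8P = (6, 9)
  ... (continuing to 28P)
  28P = O

ord(P) = 28


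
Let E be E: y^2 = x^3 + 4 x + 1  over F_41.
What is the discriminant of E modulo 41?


4 a^3 + 27 b^2 = 4*4^3 + 27*1^2 = 256 + 27 = 283
Delta = -16 * (283) = -4528
Delta mod 41 = 23

Delta = 23 (mod 41)


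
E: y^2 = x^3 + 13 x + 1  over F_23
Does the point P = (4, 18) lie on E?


Check whether y^2 = x^3 + 13 x + 1 (mod 23) for (x, y) = (4, 18).
LHS: y^2 = 18^2 mod 23 = 2
RHS: x^3 + 13 x + 1 = 4^3 + 13*4 + 1 mod 23 = 2
LHS = RHS

Yes, on the curve


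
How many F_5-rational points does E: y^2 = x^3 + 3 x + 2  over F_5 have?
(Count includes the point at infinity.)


For each x in F_5, count y with y^2 = x^3 + 3 x + 2 mod 5:
  x = 1: RHS = 1, y in [1, 4]  -> 2 point(s)
  x = 2: RHS = 1, y in [1, 4]  -> 2 point(s)
Affine points: 4. Add the point at infinity: total = 5.

#E(F_5) = 5


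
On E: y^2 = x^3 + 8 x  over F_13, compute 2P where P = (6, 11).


Doubling: s = (3 x1^2 + a) / (2 y1)
s = (3*6^2 + 8) / (2*11) mod 13 = 10
x3 = s^2 - 2 x1 mod 13 = 10^2 - 2*6 = 10
y3 = s (x1 - x3) - y1 mod 13 = 10 * (6 - 10) - 11 = 1

2P = (10, 1)


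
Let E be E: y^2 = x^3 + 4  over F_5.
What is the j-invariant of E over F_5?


Delta = -16(4 a^3 + 27 b^2) mod 5 = 3
-1728 * (4 a)^3 = -1728 * (4*0)^3 mod 5 = 0
j = 0 * 3^(-1) mod 5 = 0

j = 0 (mod 5)


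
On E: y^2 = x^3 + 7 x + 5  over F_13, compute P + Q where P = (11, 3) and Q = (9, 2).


P != Q, so use the chord formula.
s = (y2 - y1) / (x2 - x1) = (12) / (11) mod 13 = 7
x3 = s^2 - x1 - x2 mod 13 = 7^2 - 11 - 9 = 3
y3 = s (x1 - x3) - y1 mod 13 = 7 * (11 - 3) - 3 = 1

P + Q = (3, 1)


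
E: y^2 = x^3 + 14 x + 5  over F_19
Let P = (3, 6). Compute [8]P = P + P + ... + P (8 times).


k = 8 = 1000_2 (binary, LSB first: 0001)
Double-and-add from P = (3, 6):
  bit 0 = 0: acc unchanged = O
  bit 1 = 0: acc unchanged = O
  bit 2 = 0: acc unchanged = O
  bit 3 = 1: acc = O + (4, 12) = (4, 12)

8P = (4, 12)


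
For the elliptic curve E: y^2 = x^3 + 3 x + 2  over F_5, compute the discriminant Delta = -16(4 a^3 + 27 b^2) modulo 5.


4 a^3 + 27 b^2 = 4*3^3 + 27*2^2 = 108 + 108 = 216
Delta = -16 * (216) = -3456
Delta mod 5 = 4

Delta = 4 (mod 5)


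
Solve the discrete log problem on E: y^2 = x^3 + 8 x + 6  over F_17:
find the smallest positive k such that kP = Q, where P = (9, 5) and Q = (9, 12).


Enumerate multiples of P until we hit Q = (9, 12):
  1P = (9, 5)
  2P = (8, 15)
  3P = (15, 4)
  4P = (2, 8)
  5P = (10, 10)
  6P = (6, 10)
  7P = (1, 10)
  8P = (5, 1)
  9P = (4, 0)
  10P = (5, 16)
  11P = (1, 7)
  12P = (6, 7)
  13P = (10, 7)
  14P = (2, 9)
  15P = (15, 13)
  16P = (8, 2)
  17P = (9, 12)
Match found at i = 17.

k = 17


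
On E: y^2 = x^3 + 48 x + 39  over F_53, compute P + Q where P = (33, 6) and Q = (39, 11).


P != Q, so use the chord formula.
s = (y2 - y1) / (x2 - x1) = (5) / (6) mod 53 = 45
x3 = s^2 - x1 - x2 mod 53 = 45^2 - 33 - 39 = 45
y3 = s (x1 - x3) - y1 mod 53 = 45 * (33 - 45) - 6 = 37

P + Q = (45, 37)


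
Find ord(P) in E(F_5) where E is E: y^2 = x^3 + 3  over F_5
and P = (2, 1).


Compute successive multiples of P until we hit O:
  1P = (2, 1)
  2P = (2, 4)
  3P = O

ord(P) = 3


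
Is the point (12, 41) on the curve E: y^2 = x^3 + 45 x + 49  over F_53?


Check whether y^2 = x^3 + 45 x + 49 (mod 53) for (x, y) = (12, 41).
LHS: y^2 = 41^2 mod 53 = 38
RHS: x^3 + 45 x + 49 = 12^3 + 45*12 + 49 mod 53 = 38
LHS = RHS

Yes, on the curve


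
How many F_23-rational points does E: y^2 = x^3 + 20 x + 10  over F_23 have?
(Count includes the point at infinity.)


For each x in F_23, count y with y^2 = x^3 + 20 x + 10 mod 23:
  x = 1: RHS = 8, y in [10, 13]  -> 2 point(s)
  x = 2: RHS = 12, y in [9, 14]  -> 2 point(s)
  x = 4: RHS = 16, y in [4, 19]  -> 2 point(s)
  x = 6: RHS = 1, y in [1, 22]  -> 2 point(s)
  x = 12: RHS = 0, y in [0]  -> 1 point(s)
  x = 13: RHS = 6, y in [11, 12]  -> 2 point(s)
  x = 19: RHS = 4, y in [2, 21]  -> 2 point(s)
  x = 21: RHS = 8, y in [10, 13]  -> 2 point(s)
  x = 22: RHS = 12, y in [9, 14]  -> 2 point(s)
Affine points: 17. Add the point at infinity: total = 18.

#E(F_23) = 18


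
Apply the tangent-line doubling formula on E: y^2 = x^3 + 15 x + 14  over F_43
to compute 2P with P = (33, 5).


Doubling: s = (3 x1^2 + a) / (2 y1)
s = (3*33^2 + 15) / (2*5) mod 43 = 10
x3 = s^2 - 2 x1 mod 43 = 10^2 - 2*33 = 34
y3 = s (x1 - x3) - y1 mod 43 = 10 * (33 - 34) - 5 = 28

2P = (34, 28)


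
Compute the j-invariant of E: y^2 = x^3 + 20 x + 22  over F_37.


Delta = -16(4 a^3 + 27 b^2) mod 37 = 5
-1728 * (4 a)^3 = -1728 * (4*20)^3 mod 37 = 8
j = 8 * 5^(-1) mod 37 = 9

j = 9 (mod 37)


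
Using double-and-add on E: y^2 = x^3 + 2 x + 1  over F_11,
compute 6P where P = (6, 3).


k = 6 = 110_2 (binary, LSB first: 011)
Double-and-add from P = (6, 3):
  bit 0 = 0: acc unchanged = O
  bit 1 = 1: acc = O + (10, 8) = (10, 8)
  bit 2 = 1: acc = (10, 8) + (3, 10) = (1, 2)

6P = (1, 2)


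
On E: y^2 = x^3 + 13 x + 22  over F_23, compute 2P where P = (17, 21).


Doubling: s = (3 x1^2 + a) / (2 y1)
s = (3*17^2 + 13) / (2*21) mod 23 = 10
x3 = s^2 - 2 x1 mod 23 = 10^2 - 2*17 = 20
y3 = s (x1 - x3) - y1 mod 23 = 10 * (17 - 20) - 21 = 18

2P = (20, 18)


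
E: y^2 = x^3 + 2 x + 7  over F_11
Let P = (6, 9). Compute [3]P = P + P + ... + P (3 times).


k = 3 = 11_2 (binary, LSB first: 11)
Double-and-add from P = (6, 9):
  bit 0 = 1: acc = O + (6, 9) = (6, 9)
  bit 1 = 1: acc = (6, 9) + (10, 2) = (7, 1)

3P = (7, 1)


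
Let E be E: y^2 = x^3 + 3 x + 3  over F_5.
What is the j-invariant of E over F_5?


Delta = -16(4 a^3 + 27 b^2) mod 5 = 4
-1728 * (4 a)^3 = -1728 * (4*3)^3 mod 5 = 1
j = 1 * 4^(-1) mod 5 = 4

j = 4 (mod 5)


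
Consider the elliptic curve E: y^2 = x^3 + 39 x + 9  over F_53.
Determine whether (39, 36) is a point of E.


Check whether y^2 = x^3 + 39 x + 9 (mod 53) for (x, y) = (39, 36).
LHS: y^2 = 36^2 mod 53 = 24
RHS: x^3 + 39 x + 9 = 39^3 + 39*39 + 9 mod 53 = 5
LHS != RHS

No, not on the curve


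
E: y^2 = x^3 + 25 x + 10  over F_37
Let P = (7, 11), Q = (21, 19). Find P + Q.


P != Q, so use the chord formula.
s = (y2 - y1) / (x2 - x1) = (8) / (14) mod 37 = 27
x3 = s^2 - x1 - x2 mod 37 = 27^2 - 7 - 21 = 35
y3 = s (x1 - x3) - y1 mod 37 = 27 * (7 - 35) - 11 = 10

P + Q = (35, 10)


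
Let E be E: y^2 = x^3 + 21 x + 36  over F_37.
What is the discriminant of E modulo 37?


4 a^3 + 27 b^2 = 4*21^3 + 27*36^2 = 37044 + 34992 = 72036
Delta = -16 * (72036) = -1152576
Delta mod 37 = 11

Delta = 11 (mod 37)


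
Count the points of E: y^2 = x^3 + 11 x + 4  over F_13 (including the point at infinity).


For each x in F_13, count y with y^2 = x^3 + 11 x + 4 mod 13:
  x = 0: RHS = 4, y in [2, 11]  -> 2 point(s)
  x = 1: RHS = 3, y in [4, 9]  -> 2 point(s)
  x = 3: RHS = 12, y in [5, 8]  -> 2 point(s)
  x = 6: RHS = 0, y in [0]  -> 1 point(s)
  x = 9: RHS = 0, y in [0]  -> 1 point(s)
  x = 10: RHS = 9, y in [3, 10]  -> 2 point(s)
  x = 11: RHS = 0, y in [0]  -> 1 point(s)
Affine points: 11. Add the point at infinity: total = 12.

#E(F_13) = 12


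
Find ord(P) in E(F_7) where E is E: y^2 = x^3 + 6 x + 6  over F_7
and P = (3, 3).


Compute successive multiples of P until we hit O:
  1P = (3, 3)
  2P = (5, 0)
  3P = (3, 4)
  4P = O

ord(P) = 4


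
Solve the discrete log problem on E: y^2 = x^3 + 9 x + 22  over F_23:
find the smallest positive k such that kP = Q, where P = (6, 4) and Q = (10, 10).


Enumerate multiples of P until we hit Q = (10, 10):
  1P = (6, 4)
  2P = (1, 3)
  3P = (5, 10)
  4P = (2, 18)
  5P = (10, 10)
Match found at i = 5.

k = 5


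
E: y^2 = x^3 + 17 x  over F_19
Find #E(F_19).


For each x in F_19, count y with y^2 = x^3 + 17 x + 0 mod 19:
  x = 0: RHS = 0, y in [0]  -> 1 point(s)
  x = 2: RHS = 4, y in [2, 17]  -> 2 point(s)
  x = 5: RHS = 1, y in [1, 18]  -> 2 point(s)
  x = 7: RHS = 6, y in [5, 14]  -> 2 point(s)
  x = 10: RHS = 11, y in [7, 12]  -> 2 point(s)
  x = 11: RHS = 17, y in [6, 13]  -> 2 point(s)
  x = 13: RHS = 5, y in [9, 10]  -> 2 point(s)
  x = 15: RHS = 1, y in [1, 18]  -> 2 point(s)
  x = 16: RHS = 17, y in [6, 13]  -> 2 point(s)
  x = 18: RHS = 1, y in [1, 18]  -> 2 point(s)
Affine points: 19. Add the point at infinity: total = 20.

#E(F_19) = 20


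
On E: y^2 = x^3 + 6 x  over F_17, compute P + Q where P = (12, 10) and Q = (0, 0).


P != Q, so use the chord formula.
s = (y2 - y1) / (x2 - x1) = (7) / (5) mod 17 = 15
x3 = s^2 - x1 - x2 mod 17 = 15^2 - 12 - 0 = 9
y3 = s (x1 - x3) - y1 mod 17 = 15 * (12 - 9) - 10 = 1

P + Q = (9, 1)


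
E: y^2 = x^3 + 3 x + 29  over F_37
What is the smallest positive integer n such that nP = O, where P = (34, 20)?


Compute successive multiples of P until we hit O:
  1P = (34, 20)
  2P = (32, 0)
  3P = (34, 17)
  4P = O

ord(P) = 4


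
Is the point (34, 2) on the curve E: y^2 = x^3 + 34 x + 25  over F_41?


Check whether y^2 = x^3 + 34 x + 25 (mod 41) for (x, y) = (34, 2).
LHS: y^2 = 2^2 mod 41 = 4
RHS: x^3 + 34 x + 25 = 34^3 + 34*34 + 25 mod 41 = 18
LHS != RHS

No, not on the curve


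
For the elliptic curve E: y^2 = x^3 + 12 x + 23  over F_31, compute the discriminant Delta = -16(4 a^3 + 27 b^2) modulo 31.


4 a^3 + 27 b^2 = 4*12^3 + 27*23^2 = 6912 + 14283 = 21195
Delta = -16 * (21195) = -339120
Delta mod 31 = 20

Delta = 20 (mod 31)


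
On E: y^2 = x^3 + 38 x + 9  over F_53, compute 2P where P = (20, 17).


Doubling: s = (3 x1^2 + a) / (2 y1)
s = (3*20^2 + 38) / (2*17) mod 53 = 52
x3 = s^2 - 2 x1 mod 53 = 52^2 - 2*20 = 14
y3 = s (x1 - x3) - y1 mod 53 = 52 * (20 - 14) - 17 = 30

2P = (14, 30)


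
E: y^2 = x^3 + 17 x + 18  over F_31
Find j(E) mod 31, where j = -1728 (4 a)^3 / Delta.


Delta = -16(4 a^3 + 27 b^2) mod 31 = 29
-1728 * (4 a)^3 = -1728 * (4*17)^3 mod 31 = 23
j = 23 * 29^(-1) mod 31 = 4

j = 4 (mod 31)


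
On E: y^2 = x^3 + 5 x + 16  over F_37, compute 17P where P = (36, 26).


k = 17 = 10001_2 (binary, LSB first: 10001)
Double-and-add from P = (36, 26):
  bit 0 = 1: acc = O + (36, 26) = (36, 26)
  bit 1 = 0: acc unchanged = (36, 26)
  bit 2 = 0: acc unchanged = (36, 26)
  bit 3 = 0: acc unchanged = (36, 26)
  bit 4 = 1: acc = (36, 26) + (26, 31) = (3, 13)

17P = (3, 13)


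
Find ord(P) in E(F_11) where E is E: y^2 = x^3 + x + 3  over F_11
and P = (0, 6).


Compute successive multiples of P until we hit O:
  1P = (0, 6)
  2P = (1, 4)
  3P = (3, 0)
  4P = (1, 7)
  5P = (0, 5)
  6P = O

ord(P) = 6


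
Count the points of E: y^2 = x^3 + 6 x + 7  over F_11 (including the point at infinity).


For each x in F_11, count y with y^2 = x^3 + 6 x + 7 mod 11:
  x = 1: RHS = 3, y in [5, 6]  -> 2 point(s)
  x = 2: RHS = 5, y in [4, 7]  -> 2 point(s)
  x = 9: RHS = 9, y in [3, 8]  -> 2 point(s)
  x = 10: RHS = 0, y in [0]  -> 1 point(s)
Affine points: 7. Add the point at infinity: total = 8.

#E(F_11) = 8


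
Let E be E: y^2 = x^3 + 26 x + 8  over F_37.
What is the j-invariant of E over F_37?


Delta = -16(4 a^3 + 27 b^2) mod 37 = 1
-1728 * (4 a)^3 = -1728 * (4*26)^3 mod 37 = 1
j = 1 * 1^(-1) mod 37 = 1

j = 1 (mod 37)


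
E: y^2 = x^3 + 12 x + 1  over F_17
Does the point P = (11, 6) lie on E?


Check whether y^2 = x^3 + 12 x + 1 (mod 17) for (x, y) = (11, 6).
LHS: y^2 = 6^2 mod 17 = 2
RHS: x^3 + 12 x + 1 = 11^3 + 12*11 + 1 mod 17 = 2
LHS = RHS

Yes, on the curve


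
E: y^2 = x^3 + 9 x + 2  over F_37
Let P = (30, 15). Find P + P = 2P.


Doubling: s = (3 x1^2 + a) / (2 y1)
s = (3*30^2 + 9) / (2*15) mod 37 = 20
x3 = s^2 - 2 x1 mod 37 = 20^2 - 2*30 = 7
y3 = s (x1 - x3) - y1 mod 37 = 20 * (30 - 7) - 15 = 1

2P = (7, 1)


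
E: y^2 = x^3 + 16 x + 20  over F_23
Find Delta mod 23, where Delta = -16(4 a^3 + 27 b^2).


4 a^3 + 27 b^2 = 4*16^3 + 27*20^2 = 16384 + 10800 = 27184
Delta = -16 * (27184) = -434944
Delta mod 23 = 9

Delta = 9 (mod 23)


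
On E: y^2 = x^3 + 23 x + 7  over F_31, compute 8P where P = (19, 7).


k = 8 = 1000_2 (binary, LSB first: 0001)
Double-and-add from P = (19, 7):
  bit 0 = 0: acc unchanged = O
  bit 1 = 0: acc unchanged = O
  bit 2 = 0: acc unchanged = O
  bit 3 = 1: acc = O + (15, 10) = (15, 10)

8P = (15, 10)


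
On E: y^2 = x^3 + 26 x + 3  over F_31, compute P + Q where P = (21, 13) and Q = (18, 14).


P != Q, so use the chord formula.
s = (y2 - y1) / (x2 - x1) = (1) / (28) mod 31 = 10
x3 = s^2 - x1 - x2 mod 31 = 10^2 - 21 - 18 = 30
y3 = s (x1 - x3) - y1 mod 31 = 10 * (21 - 30) - 13 = 21

P + Q = (30, 21)


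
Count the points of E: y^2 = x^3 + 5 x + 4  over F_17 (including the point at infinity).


For each x in F_17, count y with y^2 = x^3 + 5 x + 4 mod 17:
  x = 0: RHS = 4, y in [2, 15]  -> 2 point(s)
  x = 5: RHS = 1, y in [1, 16]  -> 2 point(s)
  x = 7: RHS = 8, y in [5, 12]  -> 2 point(s)
  x = 9: RHS = 13, y in [8, 9]  -> 2 point(s)
  x = 10: RHS = 0, y in [0]  -> 1 point(s)
  x = 11: RHS = 13, y in [8, 9]  -> 2 point(s)
  x = 14: RHS = 13, y in [8, 9]  -> 2 point(s)
  x = 16: RHS = 15, y in [7, 10]  -> 2 point(s)
Affine points: 15. Add the point at infinity: total = 16.

#E(F_17) = 16


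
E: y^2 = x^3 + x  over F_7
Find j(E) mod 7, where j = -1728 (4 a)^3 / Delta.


Delta = -16(4 a^3 + 27 b^2) mod 7 = 6
-1728 * (4 a)^3 = -1728 * (4*1)^3 mod 7 = 1
j = 1 * 6^(-1) mod 7 = 6

j = 6 (mod 7)


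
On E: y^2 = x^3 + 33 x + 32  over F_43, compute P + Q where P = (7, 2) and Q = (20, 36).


P != Q, so use the chord formula.
s = (y2 - y1) / (x2 - x1) = (34) / (13) mod 43 = 39
x3 = s^2 - x1 - x2 mod 43 = 39^2 - 7 - 20 = 32
y3 = s (x1 - x3) - y1 mod 43 = 39 * (7 - 32) - 2 = 12

P + Q = (32, 12)


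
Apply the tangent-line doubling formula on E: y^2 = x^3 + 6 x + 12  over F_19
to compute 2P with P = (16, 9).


Doubling: s = (3 x1^2 + a) / (2 y1)
s = (3*16^2 + 6) / (2*9) mod 19 = 5
x3 = s^2 - 2 x1 mod 19 = 5^2 - 2*16 = 12
y3 = s (x1 - x3) - y1 mod 19 = 5 * (16 - 12) - 9 = 11

2P = (12, 11)


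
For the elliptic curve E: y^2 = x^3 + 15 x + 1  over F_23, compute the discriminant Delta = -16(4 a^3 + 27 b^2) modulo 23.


4 a^3 + 27 b^2 = 4*15^3 + 27*1^2 = 13500 + 27 = 13527
Delta = -16 * (13527) = -216432
Delta mod 23 = 21

Delta = 21 (mod 23)


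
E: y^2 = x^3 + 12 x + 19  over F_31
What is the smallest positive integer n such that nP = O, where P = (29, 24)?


Compute successive multiples of P until we hit O:
  1P = (29, 24)
  2P = (12, 0)
  3P = (29, 7)
  4P = O

ord(P) = 4


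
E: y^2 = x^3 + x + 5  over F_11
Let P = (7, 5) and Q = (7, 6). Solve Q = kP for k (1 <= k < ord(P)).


Enumerate multiples of P until we hit Q = (7, 6):
  1P = (7, 5)
  2P = (0, 4)
  3P = (2, 2)
  4P = (5, 5)
  5P = (10, 6)
  6P = (10, 5)
  7P = (5, 6)
  8P = (2, 9)
  9P = (0, 7)
  10P = (7, 6)
Match found at i = 10.

k = 10


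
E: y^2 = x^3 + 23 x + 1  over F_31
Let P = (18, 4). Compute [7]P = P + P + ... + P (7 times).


k = 7 = 111_2 (binary, LSB first: 111)
Double-and-add from P = (18, 4):
  bit 0 = 1: acc = O + (18, 4) = (18, 4)
  bit 1 = 1: acc = (18, 4) + (15, 1) = (30, 15)
  bit 2 = 1: acc = (30, 15) + (3, 2) = (26, 3)

7P = (26, 3)


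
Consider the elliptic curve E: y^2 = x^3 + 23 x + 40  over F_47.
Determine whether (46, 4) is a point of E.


Check whether y^2 = x^3 + 23 x + 40 (mod 47) for (x, y) = (46, 4).
LHS: y^2 = 4^2 mod 47 = 16
RHS: x^3 + 23 x + 40 = 46^3 + 23*46 + 40 mod 47 = 16
LHS = RHS

Yes, on the curve


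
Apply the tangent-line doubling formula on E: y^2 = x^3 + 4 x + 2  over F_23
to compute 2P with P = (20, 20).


Doubling: s = (3 x1^2 + a) / (2 y1)
s = (3*20^2 + 4) / (2*20) mod 23 = 14
x3 = s^2 - 2 x1 mod 23 = 14^2 - 2*20 = 18
y3 = s (x1 - x3) - y1 mod 23 = 14 * (20 - 18) - 20 = 8

2P = (18, 8)


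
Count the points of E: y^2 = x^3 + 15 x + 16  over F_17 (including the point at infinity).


For each x in F_17, count y with y^2 = x^3 + 15 x + 16 mod 17:
  x = 0: RHS = 16, y in [4, 13]  -> 2 point(s)
  x = 1: RHS = 15, y in [7, 10]  -> 2 point(s)
  x = 4: RHS = 4, y in [2, 15]  -> 2 point(s)
  x = 6: RHS = 16, y in [4, 13]  -> 2 point(s)
  x = 8: RHS = 2, y in [6, 11]  -> 2 point(s)
  x = 9: RHS = 13, y in [8, 9]  -> 2 point(s)
  x = 11: RHS = 16, y in [4, 13]  -> 2 point(s)
  x = 16: RHS = 0, y in [0]  -> 1 point(s)
Affine points: 15. Add the point at infinity: total = 16.

#E(F_17) = 16


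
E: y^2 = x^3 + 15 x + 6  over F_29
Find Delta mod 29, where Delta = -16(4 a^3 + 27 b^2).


4 a^3 + 27 b^2 = 4*15^3 + 27*6^2 = 13500 + 972 = 14472
Delta = -16 * (14472) = -231552
Delta mod 29 = 13

Delta = 13 (mod 29)


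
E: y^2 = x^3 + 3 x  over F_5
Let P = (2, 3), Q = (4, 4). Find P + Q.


P != Q, so use the chord formula.
s = (y2 - y1) / (x2 - x1) = (1) / (2) mod 5 = 3
x3 = s^2 - x1 - x2 mod 5 = 3^2 - 2 - 4 = 3
y3 = s (x1 - x3) - y1 mod 5 = 3 * (2 - 3) - 3 = 4

P + Q = (3, 4)


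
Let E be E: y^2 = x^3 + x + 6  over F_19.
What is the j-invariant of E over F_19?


Delta = -16(4 a^3 + 27 b^2) mod 19 = 2
-1728 * (4 a)^3 = -1728 * (4*1)^3 mod 19 = 7
j = 7 * 2^(-1) mod 19 = 13

j = 13 (mod 19)


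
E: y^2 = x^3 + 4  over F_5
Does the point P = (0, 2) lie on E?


Check whether y^2 = x^3 + 0 x + 4 (mod 5) for (x, y) = (0, 2).
LHS: y^2 = 2^2 mod 5 = 4
RHS: x^3 + 0 x + 4 = 0^3 + 0*0 + 4 mod 5 = 4
LHS = RHS

Yes, on the curve


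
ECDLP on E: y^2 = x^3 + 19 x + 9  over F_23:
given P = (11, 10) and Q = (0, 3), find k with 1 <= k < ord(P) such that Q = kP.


Enumerate multiples of P until we hit Q = (0, 3):
  1P = (11, 10)
  2P = (10, 16)
  3P = (15, 14)
  4P = (21, 3)
  5P = (0, 3)
Match found at i = 5.

k = 5


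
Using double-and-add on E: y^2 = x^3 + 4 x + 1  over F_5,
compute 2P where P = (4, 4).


k = 2 = 10_2 (binary, LSB first: 01)
Double-and-add from P = (4, 4):
  bit 0 = 0: acc unchanged = O
  bit 1 = 1: acc = O + (3, 0) = (3, 0)

2P = (3, 0)


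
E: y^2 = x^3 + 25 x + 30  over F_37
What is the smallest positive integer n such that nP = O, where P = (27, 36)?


Compute successive multiples of P until we hit O:
  1P = (27, 36)
  2P = (36, 2)
  3P = (7, 20)
  4P = (14, 4)
  5P = (6, 10)
  6P = (13, 6)
  7P = (25, 0)
  8P = (13, 31)
  ... (continuing to 14P)
  14P = O

ord(P) = 14


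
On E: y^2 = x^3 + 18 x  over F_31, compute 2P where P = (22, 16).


Doubling: s = (3 x1^2 + a) / (2 y1)
s = (3*22^2 + 18) / (2*16) mod 31 = 13
x3 = s^2 - 2 x1 mod 31 = 13^2 - 2*22 = 1
y3 = s (x1 - x3) - y1 mod 31 = 13 * (22 - 1) - 16 = 9

2P = (1, 9)


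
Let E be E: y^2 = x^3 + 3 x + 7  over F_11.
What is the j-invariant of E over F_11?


Delta = -16(4 a^3 + 27 b^2) mod 11 = 6
-1728 * (4 a)^3 = -1728 * (4*3)^3 mod 11 = 10
j = 10 * 6^(-1) mod 11 = 9

j = 9 (mod 11)


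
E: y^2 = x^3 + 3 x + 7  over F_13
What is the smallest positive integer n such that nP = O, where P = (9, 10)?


Compute successive multiples of P until we hit O:
  1P = (9, 10)
  2P = (12, 9)
  3P = (8, 7)
  4P = (5, 2)
  5P = (3, 2)
  6P = (10, 6)
  7P = (10, 7)
  8P = (3, 11)
  ... (continuing to 13P)
  13P = O

ord(P) = 13


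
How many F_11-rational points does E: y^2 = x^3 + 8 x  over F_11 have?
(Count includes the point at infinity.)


For each x in F_11, count y with y^2 = x^3 + 8 x + 0 mod 11:
  x = 0: RHS = 0, y in [0]  -> 1 point(s)
  x = 1: RHS = 9, y in [3, 8]  -> 2 point(s)
  x = 5: RHS = 0, y in [0]  -> 1 point(s)
  x = 6: RHS = 0, y in [0]  -> 1 point(s)
  x = 7: RHS = 3, y in [5, 6]  -> 2 point(s)
  x = 8: RHS = 4, y in [2, 9]  -> 2 point(s)
  x = 9: RHS = 9, y in [3, 8]  -> 2 point(s)
Affine points: 11. Add the point at infinity: total = 12.

#E(F_11) = 12


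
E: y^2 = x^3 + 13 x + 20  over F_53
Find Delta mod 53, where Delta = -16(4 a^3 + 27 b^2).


4 a^3 + 27 b^2 = 4*13^3 + 27*20^2 = 8788 + 10800 = 19588
Delta = -16 * (19588) = -313408
Delta mod 53 = 34

Delta = 34 (mod 53)


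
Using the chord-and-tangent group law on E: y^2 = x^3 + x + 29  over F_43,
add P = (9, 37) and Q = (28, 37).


P != Q, so use the chord formula.
s = (y2 - y1) / (x2 - x1) = (0) / (19) mod 43 = 0
x3 = s^2 - x1 - x2 mod 43 = 0^2 - 9 - 28 = 6
y3 = s (x1 - x3) - y1 mod 43 = 0 * (9 - 6) - 37 = 6

P + Q = (6, 6)


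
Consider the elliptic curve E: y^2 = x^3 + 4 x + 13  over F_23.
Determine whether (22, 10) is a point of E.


Check whether y^2 = x^3 + 4 x + 13 (mod 23) for (x, y) = (22, 10).
LHS: y^2 = 10^2 mod 23 = 8
RHS: x^3 + 4 x + 13 = 22^3 + 4*22 + 13 mod 23 = 8
LHS = RHS

Yes, on the curve


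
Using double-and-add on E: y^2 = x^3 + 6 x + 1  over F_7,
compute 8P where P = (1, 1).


k = 8 = 1000_2 (binary, LSB first: 0001)
Double-and-add from P = (1, 1):
  bit 0 = 0: acc unchanged = O
  bit 1 = 0: acc unchanged = O
  bit 2 = 0: acc unchanged = O
  bit 3 = 1: acc = O + (3, 5) = (3, 5)

8P = (3, 5)


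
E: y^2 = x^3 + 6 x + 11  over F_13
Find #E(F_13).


For each x in F_13, count y with y^2 = x^3 + 6 x + 11 mod 13:
  x = 3: RHS = 4, y in [2, 11]  -> 2 point(s)
  x = 5: RHS = 10, y in [6, 7]  -> 2 point(s)
  x = 6: RHS = 3, y in [4, 9]  -> 2 point(s)
  x = 8: RHS = 12, y in [5, 8]  -> 2 point(s)
  x = 9: RHS = 1, y in [1, 12]  -> 2 point(s)
  x = 11: RHS = 4, y in [2, 11]  -> 2 point(s)
  x = 12: RHS = 4, y in [2, 11]  -> 2 point(s)
Affine points: 14. Add the point at infinity: total = 15.

#E(F_13) = 15


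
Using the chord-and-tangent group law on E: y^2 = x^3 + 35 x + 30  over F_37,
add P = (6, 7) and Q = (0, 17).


P != Q, so use the chord formula.
s = (y2 - y1) / (x2 - x1) = (10) / (31) mod 37 = 23
x3 = s^2 - x1 - x2 mod 37 = 23^2 - 6 - 0 = 5
y3 = s (x1 - x3) - y1 mod 37 = 23 * (6 - 5) - 7 = 16

P + Q = (5, 16)


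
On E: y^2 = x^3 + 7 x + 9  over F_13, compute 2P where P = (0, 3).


k = 2 = 10_2 (binary, LSB first: 01)
Double-and-add from P = (0, 3):
  bit 0 = 0: acc unchanged = O
  bit 1 = 1: acc = O + (1, 11) = (1, 11)

2P = (1, 11)


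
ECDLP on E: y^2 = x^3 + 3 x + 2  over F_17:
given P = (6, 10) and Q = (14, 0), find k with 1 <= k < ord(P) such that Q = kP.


Enumerate multiples of P until we hit Q = (14, 0):
  1P = (6, 10)
  2P = (14, 0)
Match found at i = 2.

k = 2


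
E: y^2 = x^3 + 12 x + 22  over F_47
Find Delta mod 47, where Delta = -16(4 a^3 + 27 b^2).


4 a^3 + 27 b^2 = 4*12^3 + 27*22^2 = 6912 + 13068 = 19980
Delta = -16 * (19980) = -319680
Delta mod 47 = 14

Delta = 14 (mod 47)


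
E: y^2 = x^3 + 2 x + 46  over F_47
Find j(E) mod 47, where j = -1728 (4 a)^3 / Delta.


Delta = -16(4 a^3 + 27 b^2) mod 47 = 43
-1728 * (4 a)^3 = -1728 * (4*2)^3 mod 47 = 39
j = 39 * 43^(-1) mod 47 = 2

j = 2 (mod 47)


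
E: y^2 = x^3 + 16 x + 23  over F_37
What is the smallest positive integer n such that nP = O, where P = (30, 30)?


Compute successive multiples of P until we hit O:
  1P = (30, 30)
  2P = (21, 0)
  3P = (30, 7)
  4P = O

ord(P) = 4


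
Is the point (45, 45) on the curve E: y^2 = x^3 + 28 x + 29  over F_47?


Check whether y^2 = x^3 + 28 x + 29 (mod 47) for (x, y) = (45, 45).
LHS: y^2 = 45^2 mod 47 = 4
RHS: x^3 + 28 x + 29 = 45^3 + 28*45 + 29 mod 47 = 12
LHS != RHS

No, not on the curve


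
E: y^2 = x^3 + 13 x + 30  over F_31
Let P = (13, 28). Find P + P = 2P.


Doubling: s = (3 x1^2 + a) / (2 y1)
s = (3*13^2 + 13) / (2*28) mod 31 = 27
x3 = s^2 - 2 x1 mod 31 = 27^2 - 2*13 = 21
y3 = s (x1 - x3) - y1 mod 31 = 27 * (13 - 21) - 28 = 4

2P = (21, 4)


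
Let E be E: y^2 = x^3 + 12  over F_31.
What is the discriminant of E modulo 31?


4 a^3 + 27 b^2 = 4*0^3 + 27*12^2 = 0 + 3888 = 3888
Delta = -16 * (3888) = -62208
Delta mod 31 = 9

Delta = 9 (mod 31)


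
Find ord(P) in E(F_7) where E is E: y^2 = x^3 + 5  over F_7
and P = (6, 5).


Compute successive multiples of P until we hit O:
  1P = (6, 5)
  2P = (3, 5)
  3P = (5, 2)
  4P = (5, 5)
  5P = (3, 2)
  6P = (6, 2)
  7P = O

ord(P) = 7


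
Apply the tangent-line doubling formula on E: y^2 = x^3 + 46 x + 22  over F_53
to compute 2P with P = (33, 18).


Doubling: s = (3 x1^2 + a) / (2 y1)
s = (3*33^2 + 46) / (2*18) mod 53 = 14
x3 = s^2 - 2 x1 mod 53 = 14^2 - 2*33 = 24
y3 = s (x1 - x3) - y1 mod 53 = 14 * (33 - 24) - 18 = 2

2P = (24, 2)


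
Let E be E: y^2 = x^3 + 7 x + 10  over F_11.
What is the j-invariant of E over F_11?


Delta = -16(4 a^3 + 27 b^2) mod 11 = 1
-1728 * (4 a)^3 = -1728 * (4*7)^3 mod 11 = 4
j = 4 * 1^(-1) mod 11 = 4

j = 4 (mod 11)


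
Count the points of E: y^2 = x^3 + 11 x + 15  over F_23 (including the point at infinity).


For each x in F_23, count y with y^2 = x^3 + 11 x + 15 mod 23:
  x = 1: RHS = 4, y in [2, 21]  -> 2 point(s)
  x = 3: RHS = 6, y in [11, 12]  -> 2 point(s)
  x = 4: RHS = 8, y in [10, 13]  -> 2 point(s)
  x = 11: RHS = 18, y in [8, 15]  -> 2 point(s)
  x = 12: RHS = 12, y in [9, 14]  -> 2 point(s)
  x = 13: RHS = 9, y in [3, 20]  -> 2 point(s)
  x = 15: RHS = 13, y in [6, 17]  -> 2 point(s)
  x = 16: RHS = 9, y in [3, 20]  -> 2 point(s)
  x = 17: RHS = 9, y in [3, 20]  -> 2 point(s)
  x = 20: RHS = 1, y in [1, 22]  -> 2 point(s)
  x = 21: RHS = 8, y in [10, 13]  -> 2 point(s)
  x = 22: RHS = 3, y in [7, 16]  -> 2 point(s)
Affine points: 24. Add the point at infinity: total = 25.

#E(F_23) = 25


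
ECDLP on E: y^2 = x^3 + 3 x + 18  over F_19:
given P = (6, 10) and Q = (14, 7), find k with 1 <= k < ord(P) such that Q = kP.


Enumerate multiples of P until we hit Q = (14, 7):
  1P = (6, 10)
  2P = (16, 1)
  3P = (17, 17)
  4P = (3, 4)
  5P = (14, 12)
  6P = (5, 14)
  7P = (5, 5)
  8P = (14, 7)
Match found at i = 8.

k = 8


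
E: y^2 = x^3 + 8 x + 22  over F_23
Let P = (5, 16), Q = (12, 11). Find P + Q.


P != Q, so use the chord formula.
s = (y2 - y1) / (x2 - x1) = (18) / (7) mod 23 = 19
x3 = s^2 - x1 - x2 mod 23 = 19^2 - 5 - 12 = 22
y3 = s (x1 - x3) - y1 mod 23 = 19 * (5 - 22) - 16 = 6

P + Q = (22, 6)


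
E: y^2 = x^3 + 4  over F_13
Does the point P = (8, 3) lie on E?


Check whether y^2 = x^3 + 0 x + 4 (mod 13) for (x, y) = (8, 3).
LHS: y^2 = 3^2 mod 13 = 9
RHS: x^3 + 0 x + 4 = 8^3 + 0*8 + 4 mod 13 = 9
LHS = RHS

Yes, on the curve


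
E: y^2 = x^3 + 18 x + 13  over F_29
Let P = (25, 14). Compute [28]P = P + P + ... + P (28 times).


k = 28 = 11100_2 (binary, LSB first: 00111)
Double-and-add from P = (25, 14):
  bit 0 = 0: acc unchanged = O
  bit 1 = 0: acc unchanged = O
  bit 2 = 1: acc = O + (10, 27) = (10, 27)
  bit 3 = 1: acc = (10, 27) + (0, 19) = (15, 27)
  bit 4 = 1: acc = (15, 27) + (4, 2) = (19, 14)

28P = (19, 14)


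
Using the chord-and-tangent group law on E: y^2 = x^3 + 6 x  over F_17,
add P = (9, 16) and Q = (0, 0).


P != Q, so use the chord formula.
s = (y2 - y1) / (x2 - x1) = (1) / (8) mod 17 = 15
x3 = s^2 - x1 - x2 mod 17 = 15^2 - 9 - 0 = 12
y3 = s (x1 - x3) - y1 mod 17 = 15 * (9 - 12) - 16 = 7

P + Q = (12, 7)


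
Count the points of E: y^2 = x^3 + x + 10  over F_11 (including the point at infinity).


For each x in F_11, count y with y^2 = x^3 + 1 x + 10 mod 11:
  x = 1: RHS = 1, y in [1, 10]  -> 2 point(s)
  x = 2: RHS = 9, y in [3, 8]  -> 2 point(s)
  x = 4: RHS = 1, y in [1, 10]  -> 2 point(s)
  x = 6: RHS = 1, y in [1, 10]  -> 2 point(s)
  x = 9: RHS = 0, y in [0]  -> 1 point(s)
Affine points: 9. Add the point at infinity: total = 10.

#E(F_11) = 10


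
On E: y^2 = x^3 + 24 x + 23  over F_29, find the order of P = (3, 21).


Compute successive multiples of P until we hit O:
  1P = (3, 21)
  2P = (19, 1)
  3P = (14, 0)
  4P = (19, 28)
  5P = (3, 8)
  6P = O

ord(P) = 6


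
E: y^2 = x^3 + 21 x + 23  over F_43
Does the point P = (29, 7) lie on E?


Check whether y^2 = x^3 + 21 x + 23 (mod 43) for (x, y) = (29, 7).
LHS: y^2 = 7^2 mod 43 = 6
RHS: x^3 + 21 x + 23 = 29^3 + 21*29 + 23 mod 43 = 38
LHS != RHS

No, not on the curve


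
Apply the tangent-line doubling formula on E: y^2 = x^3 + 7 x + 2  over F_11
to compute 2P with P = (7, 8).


Doubling: s = (3 x1^2 + a) / (2 y1)
s = (3*7^2 + 7) / (2*8) mod 11 = 0
x3 = s^2 - 2 x1 mod 11 = 0^2 - 2*7 = 8
y3 = s (x1 - x3) - y1 mod 11 = 0 * (7 - 8) - 8 = 3

2P = (8, 3)


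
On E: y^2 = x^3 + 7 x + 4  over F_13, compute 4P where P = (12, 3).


k = 4 = 100_2 (binary, LSB first: 001)
Double-and-add from P = (12, 3):
  bit 0 = 0: acc unchanged = O
  bit 1 = 0: acc unchanged = O
  bit 2 = 1: acc = O + (12, 3) = (12, 3)

4P = (12, 3)


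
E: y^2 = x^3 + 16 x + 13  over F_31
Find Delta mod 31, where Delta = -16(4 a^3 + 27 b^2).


4 a^3 + 27 b^2 = 4*16^3 + 27*13^2 = 16384 + 4563 = 20947
Delta = -16 * (20947) = -335152
Delta mod 31 = 20

Delta = 20 (mod 31)


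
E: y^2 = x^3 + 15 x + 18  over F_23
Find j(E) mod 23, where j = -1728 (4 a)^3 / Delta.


Delta = -16(4 a^3 + 27 b^2) mod 23 = 3
-1728 * (4 a)^3 = -1728 * (4*15)^3 mod 23 = 2
j = 2 * 3^(-1) mod 23 = 16

j = 16 (mod 23)
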